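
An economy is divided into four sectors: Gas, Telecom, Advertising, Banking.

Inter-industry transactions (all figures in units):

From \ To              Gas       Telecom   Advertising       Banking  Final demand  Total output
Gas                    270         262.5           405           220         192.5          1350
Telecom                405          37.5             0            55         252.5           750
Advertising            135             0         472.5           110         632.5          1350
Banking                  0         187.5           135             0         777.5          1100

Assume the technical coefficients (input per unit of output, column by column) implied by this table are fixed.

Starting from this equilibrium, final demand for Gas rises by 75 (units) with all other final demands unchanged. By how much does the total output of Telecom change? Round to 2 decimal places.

Technical coefficients a_ij = z_ij / X_j:
  a_11 = 270/1350 = 0.20, a_21 = 405/1350 = 0.30, a_31 = 135/1350 = 0.10, a_41 = 0/1350 = 0.00
  a_12 = 262.5/750 = 0.35, a_22 = 37.5/750 = 0.05, a_32 = 0/750 = 0.00, a_42 = 187.5/750 = 0.25
  a_13 = 405/1350 = 0.30, a_23 = 0/1350 = 0.00, a_33 = 472.5/1350 = 0.35, a_43 = 135/1350 = 0.10
  a_14 = 220/1100 = 0.20, a_24 = 55/1100 = 0.05, a_34 = 110/1100 = 0.10, a_44 = 0/1100 = 0.00
I − A =
  [   0.80    -0.35    -0.30    -0.20]
  [  -0.30     0.95     0.00    -0.05]
  [  -0.10     0.00     0.65    -0.10]
  [   0.00    -0.25    -0.10     1.00]
Compute the cofactors C_ij = (−1)^(i+j)·(3×3 minor ij) of I−A; the adjugate is their transpose:
adj(I−A) = Cᵀ =
  [ 0.599875   0.264000   0.302000   0.163375]
  [ 0.192500   0.480000   0.100000   0.072500]
  [ 0.101250   0.060000   0.630000   0.086250]
  [ 0.058250   0.126000   0.088000   0.397250]
det(I−A) = Σ_j (I−A)_1j·C_1j = (0.80)(0.599875) + (-0.35)(0.192500) + (-0.30)(0.101250) + (-0.20)(0.058250) = 0.3705
(I − A)⁻¹ = adj(I−A) / det(I−A) ≈
  [   1.6191     0.7126     0.8151     0.4410]
  [   0.5196     1.2955     0.2699     0.1957]
  [   0.2733     0.1619     1.7004     0.2328]
  [   0.1572     0.3401     0.2375     1.0722]
Δx = (I − A)⁻¹ Δd with Δd having +75 in the Gas component and 0 elsewhere.
So Δx_2 = L_21 · (+75), where L_21 = adj(I−A)_21 / det(I−A) = 0.192500 / 0.3705.
Δx_2 = 0.192500 × (+75) / 0.3705 = 14.4375 / 0.3705 ≈ 38.97.

Δx_2 = 38.97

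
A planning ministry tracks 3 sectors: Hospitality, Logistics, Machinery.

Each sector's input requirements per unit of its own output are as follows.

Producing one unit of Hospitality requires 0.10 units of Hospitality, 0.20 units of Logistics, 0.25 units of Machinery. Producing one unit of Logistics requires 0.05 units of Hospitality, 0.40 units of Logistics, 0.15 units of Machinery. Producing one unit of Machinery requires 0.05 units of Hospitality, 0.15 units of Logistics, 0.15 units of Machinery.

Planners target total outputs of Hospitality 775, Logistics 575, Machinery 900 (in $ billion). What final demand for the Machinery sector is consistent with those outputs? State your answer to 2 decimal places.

d_M = 485.00

I − A =
  [   0.90    -0.05    -0.05]
  [  -0.20     0.60    -0.15]
  [  -0.25    -0.15     0.85]
d = (I − A) x:
  d_H = (+0.90)·775 + (-0.05)·575 + (-0.05)·900 = 623.75
  d_L = (-0.20)·775 + (+0.60)·575 + (-0.15)·900 = 55.00
  d_M = (-0.25)·775 + (-0.15)·575 + (+0.85)·900 = 485.00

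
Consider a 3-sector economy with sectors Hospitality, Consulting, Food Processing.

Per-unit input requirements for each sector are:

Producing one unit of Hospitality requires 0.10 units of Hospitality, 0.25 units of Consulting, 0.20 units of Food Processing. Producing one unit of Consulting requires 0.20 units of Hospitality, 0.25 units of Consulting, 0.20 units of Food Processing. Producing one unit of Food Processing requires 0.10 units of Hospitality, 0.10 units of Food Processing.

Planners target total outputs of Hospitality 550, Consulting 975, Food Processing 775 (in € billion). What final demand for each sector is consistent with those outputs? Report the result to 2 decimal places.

I − A =
  [   0.90    -0.20    -0.10]
  [  -0.25     0.75     0.00]
  [  -0.20    -0.20     0.90]
d = (I − A) x:
  d_H = (+0.90)·550 + (-0.20)·975 + (-0.10)·775 = 222.50
  d_C = (-0.25)·550 + (+0.75)·975 + (+0.00)·775 = 593.75
  d_F = (-0.20)·550 + (-0.20)·975 + (+0.90)·775 = 392.50

d_H = 222.50, d_C = 593.75, d_F = 392.50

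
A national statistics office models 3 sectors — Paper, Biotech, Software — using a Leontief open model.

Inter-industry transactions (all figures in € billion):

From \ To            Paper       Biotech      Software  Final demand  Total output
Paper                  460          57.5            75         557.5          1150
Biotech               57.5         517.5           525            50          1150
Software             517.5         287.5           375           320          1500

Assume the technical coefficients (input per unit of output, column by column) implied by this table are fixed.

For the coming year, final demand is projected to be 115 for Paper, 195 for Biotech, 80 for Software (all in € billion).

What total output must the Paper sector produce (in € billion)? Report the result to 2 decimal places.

x_1 = 294.48

Technical coefficients a_ij = z_ij / X_j:
  a_11 = 460/1150 = 0.40, a_21 = 57.5/1150 = 0.05, a_31 = 517.5/1150 = 0.45
  a_12 = 57.5/1150 = 0.05, a_22 = 517.5/1150 = 0.45, a_32 = 287.5/1150 = 0.25
  a_13 = 75/1500 = 0.05, a_23 = 525/1500 = 0.35, a_33 = 375/1500 = 0.25
I − A =
  [   0.60    -0.05    -0.05]
  [  -0.05     0.55    -0.35]
  [  -0.45    -0.25     0.75]
Cofactors of I−A, C_ij = (−1)^(i+j)·(minor ij) (rows/columns in the sector order above):
  C_11 = (0.55)(0.75) − (-0.35)(-0.25) = 0.3250
  C_12 = −[(-0.05)(0.75) − (-0.35)(-0.45)] = 0.1950
  C_13 = (-0.05)(-0.25) − (0.55)(-0.45) = 0.2600
  C_21 = −[(-0.05)(0.75) − (-0.05)(-0.25)] = 0.0500
  C_22 = (0.60)(0.75) − (-0.05)(-0.45) = 0.4275
  C_23 = −[(0.60)(-0.25) − (-0.05)(-0.45)] = 0.1725
  C_31 = (-0.05)(-0.35) − (-0.05)(0.55) = 0.0450
  C_32 = −[(0.60)(-0.35) − (-0.05)(-0.05)] = 0.2125
  C_33 = (0.60)(0.55) − (-0.05)(-0.05) = 0.3275
det(I−A) = Σ_j (I−A)_1j·C_1j = (0.60)(0.3250) + (-0.05)(0.1950) + (-0.05)(0.2600) = 0.17225
adj(I−A) = Cᵀ =
  [ 0.3250   0.0500   0.0450]
  [ 0.1950   0.4275   0.2125]
  [ 0.2600   0.1725   0.3275]
(I − A)⁻¹ = adj(I−A) / det(I−A) ≈
  [   1.8868     0.2903     0.2612]
  [   1.1321     2.4819     1.2337]
  [   1.5094     1.0015     1.9013]
x = (I − A)⁻¹ d = adj(I−A)·d / det(I−A), with det(I−A) = 0.17225:
  x_1 = (0.3250·115 + 0.0500·195 + 0.0450·80) / 0.17225 = 50.725 / 0.17225 ≈ 294.48
  x_2 = (0.1950·115 + 0.4275·195 + 0.2125·80) / 0.17225 = 122.7875 / 0.17225 ≈ 712.84
  x_3 = (0.2600·115 + 0.1725·195 + 0.3275·80) / 0.17225 = 89.7375 / 0.17225 ≈ 520.97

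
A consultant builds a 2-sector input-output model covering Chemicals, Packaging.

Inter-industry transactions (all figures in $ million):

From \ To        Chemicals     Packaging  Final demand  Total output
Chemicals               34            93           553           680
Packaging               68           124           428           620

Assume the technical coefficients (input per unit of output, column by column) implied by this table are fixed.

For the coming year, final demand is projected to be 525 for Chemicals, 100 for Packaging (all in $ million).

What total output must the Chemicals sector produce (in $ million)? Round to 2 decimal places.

x_1 = 583.89

Technical coefficients a_ij = z_ij / X_j:
  a_11 = 34/680 = 0.05, a_21 = 68/680 = 0.10
  a_12 = 93/620 = 0.15, a_22 = 124/620 = 0.20
I − A =
  [   0.95    -0.15]
  [  -0.10     0.80]
det(I−A) = (0.95)(0.80) − (-0.15)(-0.10) = 0.7450
adj(I−A) = [[0.80, 0.15], [0.10, 0.95]]
(I − A)⁻¹ = adj(I−A) / det(I−A) ≈
  [   1.0738     0.2013]
  [   0.1342     1.2752]
x = (I − A)⁻¹ d = adj(I−A)·d / det(I−A), with det(I−A) = 0.7450:
  x_1 = (0.80·525 + 0.15·100) / 0.7450 = 435.00 / 0.7450 ≈ 583.89
  x_2 = (0.10·525 + 0.95·100) / 0.7450 = 147.50 / 0.7450 ≈ 197.99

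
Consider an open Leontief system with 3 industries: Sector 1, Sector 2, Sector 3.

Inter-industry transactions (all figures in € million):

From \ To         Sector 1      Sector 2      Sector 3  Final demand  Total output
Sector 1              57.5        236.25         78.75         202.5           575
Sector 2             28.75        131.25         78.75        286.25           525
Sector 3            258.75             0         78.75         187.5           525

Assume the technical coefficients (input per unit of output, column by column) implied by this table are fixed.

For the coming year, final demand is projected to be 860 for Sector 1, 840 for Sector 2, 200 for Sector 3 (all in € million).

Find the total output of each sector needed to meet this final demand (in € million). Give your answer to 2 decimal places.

Technical coefficients a_ij = z_ij / X_j:
  a_11 = 57.5/575 = 0.10, a_21 = 28.75/575 = 0.05, a_31 = 258.75/575 = 0.45
  a_12 = 236.25/525 = 0.45, a_22 = 131.25/525 = 0.25, a_32 = 0/525 = 0.00
  a_13 = 78.75/525 = 0.15, a_23 = 78.75/525 = 0.15, a_33 = 78.75/525 = 0.15
I − A =
  [   0.90    -0.45    -0.15]
  [  -0.05     0.75    -0.15]
  [  -0.45     0.00     0.85]
Cofactors of I−A, C_ij = (−1)^(i+j)·(minor ij) (rows/columns in the sector order above):
  C_11 = (0.75)(0.85) − (-0.15)(0.00) = 0.6375
  C_12 = −[(-0.05)(0.85) − (-0.15)(-0.45)] = 0.1100
  C_13 = (-0.05)(0.00) − (0.75)(-0.45) = 0.3375
  C_21 = −[(-0.45)(0.85) − (-0.15)(0.00)] = 0.3825
  C_22 = (0.90)(0.85) − (-0.15)(-0.45) = 0.6975
  C_23 = −[(0.90)(0.00) − (-0.45)(-0.45)] = 0.2025
  C_31 = (-0.45)(-0.15) − (-0.15)(0.75) = 0.1800
  C_32 = −[(0.90)(-0.15) − (-0.15)(-0.05)] = 0.1425
  C_33 = (0.90)(0.75) − (-0.45)(-0.05) = 0.6525
det(I−A) = Σ_j (I−A)_1j·C_1j = (0.90)(0.6375) + (-0.45)(0.1100) + (-0.15)(0.3375) = 0.473625
adj(I−A) = Cᵀ =
  [ 0.6375   0.3825   0.1800]
  [ 0.1100   0.6975   0.1425]
  [ 0.3375   0.2025   0.6525]
(I − A)⁻¹ = adj(I−A) / det(I−A) ≈
  [   1.3460     0.8076     0.3800]
  [   0.2323     1.4727     0.3009]
  [   0.7126     0.4276     1.3777]
x = (I − A)⁻¹ d = adj(I−A)·d / det(I−A), with det(I−A) = 0.473625:
  x_1 = (0.6375·860 + 0.3825·840 + 0.1800·200) / 0.473625 = 905.55 / 0.473625 ≈ 1911.96
  x_2 = (0.1100·860 + 0.6975·840 + 0.1425·200) / 0.473625 = 709.00 / 0.473625 ≈ 1496.96
  x_3 = (0.3375·860 + 0.2025·840 + 0.6525·200) / 0.473625 = 590.85 / 0.473625 ≈ 1247.51

x_1 = 1911.96, x_2 = 1496.96, x_3 = 1247.51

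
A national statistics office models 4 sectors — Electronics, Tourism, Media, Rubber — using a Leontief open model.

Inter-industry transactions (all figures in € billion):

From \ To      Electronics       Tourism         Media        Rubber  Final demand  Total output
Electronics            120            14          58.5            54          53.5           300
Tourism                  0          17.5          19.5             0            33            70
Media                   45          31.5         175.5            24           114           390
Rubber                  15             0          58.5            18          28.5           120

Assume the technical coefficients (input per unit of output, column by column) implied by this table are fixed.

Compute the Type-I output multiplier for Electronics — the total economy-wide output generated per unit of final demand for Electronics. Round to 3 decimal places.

Technical coefficients a_ij = z_ij / X_j:
  a_EE = 120/300 = 0.40, a_TE = 0/300 = 0.00, a_ME = 45/300 = 0.15, a_RE = 15/300 = 0.05
  a_ET = 14/70 = 0.20, a_TT = 17.5/70 = 0.25, a_MT = 31.5/70 = 0.45, a_RT = 0/70 = 0.00
  a_EM = 58.5/390 = 0.15, a_TM = 19.5/390 = 0.05, a_MM = 175.5/390 = 0.45, a_RM = 58.5/390 = 0.15
  a_ER = 54/120 = 0.45, a_TR = 0/120 = 0.00, a_MR = 24/120 = 0.20, a_RR = 18/120 = 0.15
I − A =
  [   0.60    -0.20    -0.15    -0.45]
  [   0.00     0.75    -0.05     0.00]
  [  -0.15    -0.45     0.55    -0.20]
  [  -0.05     0.00    -0.15     0.85]
Compute the cofactors C_ij = (−1)^(i+j)·(3×3 minor ij) of I−A; the adjugate is their transpose:
adj(I−A) = Cᵀ =
  [ 0.309000   0.175250   0.154750   0.200000]
  [ 0.006875   0.219375   0.024375   0.009375]
  [ 0.103125   0.246875   0.365625   0.140625]
  [ 0.036375   0.053875   0.073625   0.215625]
det(I−A) = Σ_j (I−A)_1j·C_1j = (0.60)(0.309000) + (-0.20)(0.006875) + (-0.15)(0.103125) + (-0.45)(0.036375) = 0.1521875
(I − A)⁻¹ = adj(I−A) / det(I−A) ≈
  [   2.0304     1.1515     1.0168     1.3142]
  [   0.0452     1.4415     0.1602     0.0616]
  [   0.6776     1.6222     2.4025     0.9240]
  [   0.2390     0.3540     0.4838     1.4168]
The output multiplier for sector j is the column-j sum of the Leontief inverse (I − A)⁻¹ = adj(I−A) / det(I−A).
Column E of adj(I−A): (0.309000, 0.006875, 0.103125, 0.036375); det(I−A) = 0.1521875.
m_E = (0.309000 + 0.006875 + 0.103125 + 0.036375) / 0.1521875 = 0.455375 / 0.1521875 ≈ 2.992.

m_E = 2.992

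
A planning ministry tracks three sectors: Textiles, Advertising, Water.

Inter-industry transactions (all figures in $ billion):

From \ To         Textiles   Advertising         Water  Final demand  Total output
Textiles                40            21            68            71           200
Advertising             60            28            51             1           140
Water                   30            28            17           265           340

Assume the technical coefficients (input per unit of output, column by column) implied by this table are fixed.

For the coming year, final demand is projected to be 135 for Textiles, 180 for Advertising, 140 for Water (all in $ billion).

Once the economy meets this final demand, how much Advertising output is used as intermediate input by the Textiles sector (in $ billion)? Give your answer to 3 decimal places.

Technical coefficients a_ij = z_ij / X_j:
  a_TT = 40/200 = 0.20, a_AT = 60/200 = 0.30, a_WT = 30/200 = 0.15
  a_TA = 21/140 = 0.15, a_AA = 28/140 = 0.20, a_WA = 28/140 = 0.20
  a_TW = 68/340 = 0.20, a_AW = 51/340 = 0.15, a_WW = 17/340 = 0.05
I − A =
  [   0.80    -0.15    -0.20]
  [  -0.30     0.80    -0.15]
  [  -0.15    -0.20     0.95]
Cofactors of I−A, C_ij = (−1)^(i+j)·(minor ij) (rows/columns in the sector order above):
  C_11 = (0.80)(0.95) − (-0.15)(-0.20) = 0.7300
  C_12 = −[(-0.30)(0.95) − (-0.15)(-0.15)] = 0.3075
  C_13 = (-0.30)(-0.20) − (0.80)(-0.15) = 0.1800
  C_21 = −[(-0.15)(0.95) − (-0.20)(-0.20)] = 0.1825
  C_22 = (0.80)(0.95) − (-0.20)(-0.15) = 0.7300
  C_23 = −[(0.80)(-0.20) − (-0.15)(-0.15)] = 0.1825
  C_31 = (-0.15)(-0.15) − (-0.20)(0.80) = 0.1825
  C_32 = −[(0.80)(-0.15) − (-0.20)(-0.30)] = 0.1800
  C_33 = (0.80)(0.80) − (-0.15)(-0.30) = 0.5950
det(I−A) = Σ_j (I−A)_1j·C_1j = (0.80)(0.7300) + (-0.15)(0.3075) + (-0.20)(0.1800) = 0.501875
adj(I−A) = Cᵀ =
  [ 0.7300   0.1825   0.1825]
  [ 0.3075   0.7300   0.1800]
  [ 0.1800   0.1825   0.5950]
(I − A)⁻¹ = adj(I−A) / det(I−A) ≈
  [   1.4545     0.3636     0.3636]
  [   0.6127     1.4545     0.3587]
  [   0.3587     0.3636     1.1856]
First solve x = (I − A)⁻¹ d = adj(I−A)·d / det(I−A); in particular x_T = (0.7300·135 + 0.1825·180 + 0.1825·140) / 0.501875 = 156.95 / 0.501875 ≈ 312.72727.
Intermediate flow from A to T: z_AT = a_AT · x_T = 0.30 × 156.95 / 0.501875 = 47.085 / 0.501875 ≈ 93.818.

z_AT = 93.818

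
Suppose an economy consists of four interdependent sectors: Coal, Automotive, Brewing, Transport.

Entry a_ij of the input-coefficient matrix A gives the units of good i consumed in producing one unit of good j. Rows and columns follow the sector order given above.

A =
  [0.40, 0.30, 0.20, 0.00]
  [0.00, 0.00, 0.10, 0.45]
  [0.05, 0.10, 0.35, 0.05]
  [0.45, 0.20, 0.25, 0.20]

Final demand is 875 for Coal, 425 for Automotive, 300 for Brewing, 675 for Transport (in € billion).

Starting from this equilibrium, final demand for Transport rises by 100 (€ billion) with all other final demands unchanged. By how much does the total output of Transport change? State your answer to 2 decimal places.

Δx_4 = 187.61

I − A =
  [   0.60    -0.30    -0.20     0.00]
  [   0.00     1.00    -0.10    -0.45]
  [  -0.05    -0.10     0.65    -0.05]
  [  -0.45    -0.20    -0.25     0.80]
Compute the cofactors C_ij = (−1)^(i+j)·(3×3 minor ij) of I−A; the adjugate is their transpose:
adj(I−A) = Cᵀ =
  [ 0.42875   0.17025   0.19975   0.10825]
  [ 0.14350   0.29200   0.15600   0.17400]
  [ 0.07825   0.07275   0.36525   0.06375]
  [ 0.30150   0.19150   0.26550   0.37250]
det(I−A) = Σ_j (I−A)_1j·C_1j = (0.60)(0.42875) + (-0.30)(0.14350) + (-0.20)(0.07825) + (0.00)(0.30150) = 0.19855
(I − A)⁻¹ = adj(I−A) / det(I−A) ≈
  [   2.1594     0.8575     1.0060     0.5452]
  [   0.7227     1.4707     0.7857     0.8764]
  [   0.3941     0.3664     1.8396     0.3211]
  [   1.5185     0.9645     1.3372     1.8761]
Δx = (I − A)⁻¹ Δd with Δd having +100 in the Transport component and 0 elsewhere.
So Δx_4 = L_44 · (+100), where L_44 = adj(I−A)_44 / det(I−A) = 0.37250 / 0.19855.
Δx_4 = 0.37250 × (+100) / 0.19855 = 37.25 / 0.19855 ≈ 187.61.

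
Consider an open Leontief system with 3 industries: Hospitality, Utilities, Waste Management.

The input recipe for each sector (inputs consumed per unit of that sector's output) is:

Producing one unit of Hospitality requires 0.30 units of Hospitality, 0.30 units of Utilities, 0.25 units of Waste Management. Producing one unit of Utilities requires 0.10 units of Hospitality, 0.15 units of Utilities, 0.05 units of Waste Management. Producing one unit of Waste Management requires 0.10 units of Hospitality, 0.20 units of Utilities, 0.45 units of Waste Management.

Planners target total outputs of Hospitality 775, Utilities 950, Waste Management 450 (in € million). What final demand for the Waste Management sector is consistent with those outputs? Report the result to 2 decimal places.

d_W = 6.25

I − A =
  [   0.70    -0.10    -0.10]
  [  -0.30     0.85    -0.20]
  [  -0.25    -0.05     0.55]
d = (I − A) x:
  d_H = (+0.70)·775 + (-0.10)·950 + (-0.10)·450 = 402.50
  d_U = (-0.30)·775 + (+0.85)·950 + (-0.20)·450 = 485.00
  d_W = (-0.25)·775 + (-0.05)·950 + (+0.55)·450 = 6.25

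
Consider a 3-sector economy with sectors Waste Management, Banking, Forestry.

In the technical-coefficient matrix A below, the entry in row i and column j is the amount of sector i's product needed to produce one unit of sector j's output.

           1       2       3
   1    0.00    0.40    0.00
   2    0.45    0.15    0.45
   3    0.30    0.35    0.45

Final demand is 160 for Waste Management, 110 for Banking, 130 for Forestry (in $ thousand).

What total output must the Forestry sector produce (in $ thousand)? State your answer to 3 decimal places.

x_3 = 1304.459

I − A =
  [   1.00    -0.40     0.00]
  [  -0.45     0.85    -0.45]
  [  -0.30    -0.35     0.55]
Cofactors of I−A, C_ij = (−1)^(i+j)·(minor ij) (rows/columns in the sector order above):
  C_11 = (0.85)(0.55) − (-0.45)(-0.35) = 0.3100
  C_12 = −[(-0.45)(0.55) − (-0.45)(-0.30)] = 0.3825
  C_13 = (-0.45)(-0.35) − (0.85)(-0.30) = 0.4125
  C_21 = −[(-0.40)(0.55) − (0.00)(-0.35)] = 0.2200
  C_22 = (1.00)(0.55) − (0.00)(-0.30) = 0.5500
  C_23 = −[(1.00)(-0.35) − (-0.40)(-0.30)] = 0.4700
  C_31 = (-0.40)(-0.45) − (0.00)(0.85) = 0.1800
  C_32 = −[(1.00)(-0.45) − (0.00)(-0.45)] = 0.4500
  C_33 = (1.00)(0.85) − (-0.40)(-0.45) = 0.6700
det(I−A) = Σ_j (I−A)_1j·C_1j = (1.00)(0.3100) + (-0.40)(0.3825) + (0.00)(0.4125) = 0.1570
adj(I−A) = Cᵀ =
  [ 0.3100   0.2200   0.1800]
  [ 0.3825   0.5500   0.4500]
  [ 0.4125   0.4700   0.6700]
(I − A)⁻¹ = adj(I−A) / det(I−A) ≈
  [   1.9745     1.4013     1.1465]
  [   2.4363     3.5032     2.8662]
  [   2.6274     2.9936     4.2675]
x = (I − A)⁻¹ d = adj(I−A)·d / det(I−A), with det(I−A) = 0.1570:
  x_1 = (0.3100·160 + 0.2200·110 + 0.1800·130) / 0.1570 = 97.20 / 0.1570 ≈ 619.108
  x_2 = (0.3825·160 + 0.5500·110 + 0.4500·130) / 0.1570 = 180.20 / 0.1570 ≈ 1147.771
  x_3 = (0.4125·160 + 0.4700·110 + 0.6700·130) / 0.1570 = 204.80 / 0.1570 ≈ 1304.459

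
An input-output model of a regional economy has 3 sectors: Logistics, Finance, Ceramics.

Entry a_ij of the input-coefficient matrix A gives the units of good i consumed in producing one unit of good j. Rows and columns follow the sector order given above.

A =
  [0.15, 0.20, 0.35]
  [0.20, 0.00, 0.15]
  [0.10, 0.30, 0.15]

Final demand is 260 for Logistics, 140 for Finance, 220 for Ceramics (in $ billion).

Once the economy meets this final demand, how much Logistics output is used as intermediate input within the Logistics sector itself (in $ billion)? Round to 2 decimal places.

I − A =
  [   0.85    -0.20    -0.35]
  [  -0.20     1.00    -0.15]
  [  -0.10    -0.30     0.85]
Cofactors of I−A, C_ij = (−1)^(i+j)·(minor ij) (rows/columns in the sector order above):
  C_11 = (1.00)(0.85) − (-0.15)(-0.30) = 0.8050
  C_12 = −[(-0.20)(0.85) − (-0.15)(-0.10)] = 0.1850
  C_13 = (-0.20)(-0.30) − (1.00)(-0.10) = 0.1600
  C_21 = −[(-0.20)(0.85) − (-0.35)(-0.30)] = 0.2750
  C_22 = (0.85)(0.85) − (-0.35)(-0.10) = 0.6875
  C_23 = −[(0.85)(-0.30) − (-0.20)(-0.10)] = 0.2750
  C_31 = (-0.20)(-0.15) − (-0.35)(1.00) = 0.3800
  C_32 = −[(0.85)(-0.15) − (-0.35)(-0.20)] = 0.1975
  C_33 = (0.85)(1.00) − (-0.20)(-0.20) = 0.8100
det(I−A) = Σ_j (I−A)_1j·C_1j = (0.85)(0.8050) + (-0.20)(0.1850) + (-0.35)(0.1600) = 0.59125
adj(I−A) = Cᵀ =
  [ 0.8050   0.2750   0.3800]
  [ 0.1850   0.6875   0.1975]
  [ 0.1600   0.2750   0.8100]
(I − A)⁻¹ = adj(I−A) / det(I−A) ≈
  [   1.3615     0.4651     0.6427]
  [   0.3129     1.1628     0.3340]
  [   0.2706     0.4651     1.3700]
First solve x = (I − A)⁻¹ d = adj(I−A)·d / det(I−A); in particular x_1 = (0.8050·260 + 0.2750·140 + 0.3800·220) / 0.59125 = 331.40 / 0.59125 ≈ 560.5074.
Intermediate flow from 1 to 1: z_11 = a_11 · x_1 = 0.15 × 331.40 / 0.59125 = 49.71 / 0.59125 ≈ 84.08.

z_11 = 84.08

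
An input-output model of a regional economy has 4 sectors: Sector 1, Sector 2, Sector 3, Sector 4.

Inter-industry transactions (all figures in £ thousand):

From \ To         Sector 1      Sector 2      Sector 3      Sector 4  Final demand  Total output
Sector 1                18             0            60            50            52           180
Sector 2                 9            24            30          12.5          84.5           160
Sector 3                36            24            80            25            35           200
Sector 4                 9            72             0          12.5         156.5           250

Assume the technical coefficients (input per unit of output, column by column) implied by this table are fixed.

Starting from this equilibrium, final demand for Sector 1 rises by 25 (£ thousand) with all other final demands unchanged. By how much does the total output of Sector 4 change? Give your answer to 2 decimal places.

Technical coefficients a_ij = z_ij / X_j:
  a_11 = 18/180 = 0.10, a_21 = 9/180 = 0.05, a_31 = 36/180 = 0.20, a_41 = 9/180 = 0.05
  a_12 = 0/160 = 0.00, a_22 = 24/160 = 0.15, a_32 = 24/160 = 0.15, a_42 = 72/160 = 0.45
  a_13 = 60/200 = 0.30, a_23 = 30/200 = 0.15, a_33 = 80/200 = 0.40, a_43 = 0/200 = 0.00
  a_14 = 50/250 = 0.20, a_24 = 12.5/250 = 0.05, a_34 = 25/250 = 0.10, a_44 = 12.5/250 = 0.05
I − A =
  [   0.90     0.00    -0.30    -0.20]
  [  -0.05     0.85    -0.15    -0.05]
  [  -0.20    -0.15     0.60    -0.10]
  [  -0.05    -0.45     0.00     0.95]
Compute the cofactors C_ij = (−1)^(i+j)·(3×3 minor ij) of I−A; the adjugate is their transpose:
adj(I−A) = Cᵀ =
  [ 0.442875   0.110250   0.249000   0.125250]
  [ 0.059250   0.448500   0.141750   0.051000]
  [ 0.171000   0.185250   0.693500   0.118750]
  [ 0.051375   0.218250   0.080250   0.385500]
det(I−A) = Σ_j (I−A)_1j·C_1j = (0.90)(0.442875) + (0.00)(0.059250) + (-0.30)(0.171000) + (-0.20)(0.051375) = 0.3370125
(I − A)⁻¹ = adj(I−A) / det(I−A) ≈
  [   1.3141     0.3271     0.7388     0.3716]
  [   0.1758     1.3308     0.4206     0.1513]
  [   0.5074     0.5497     2.0578     0.3524]
  [   0.1524     0.6476     0.2381     1.1439]
Δx = (I − A)⁻¹ Δd with Δd having +25 in the Sector 1 component and 0 elsewhere.
So Δx_4 = L_41 · (+25), where L_41 = adj(I−A)_41 / det(I−A) = 0.051375 / 0.3370125.
Δx_4 = 0.051375 × (+25) / 0.3370125 = 1.284375 / 0.3370125 ≈ 3.81.

Δx_4 = 3.81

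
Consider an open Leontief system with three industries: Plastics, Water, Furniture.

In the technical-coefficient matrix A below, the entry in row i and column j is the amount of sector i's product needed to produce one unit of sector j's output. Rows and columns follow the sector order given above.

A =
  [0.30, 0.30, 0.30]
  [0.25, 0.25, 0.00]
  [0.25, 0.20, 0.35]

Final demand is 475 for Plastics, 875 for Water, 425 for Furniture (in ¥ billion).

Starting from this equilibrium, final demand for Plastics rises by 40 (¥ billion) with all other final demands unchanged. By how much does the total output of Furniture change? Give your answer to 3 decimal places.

Δx_3 = 42.938

I − A =
  [   0.70    -0.30    -0.30]
  [  -0.25     0.75     0.00]
  [  -0.25    -0.20     0.65]
Cofactors of I−A, C_ij = (−1)^(i+j)·(minor ij) (rows/columns in the sector order above):
  C_11 = (0.75)(0.65) − (0.00)(-0.20) = 0.4875
  C_12 = −[(-0.25)(0.65) − (0.00)(-0.25)] = 0.1625
  C_13 = (-0.25)(-0.20) − (0.75)(-0.25) = 0.2375
  C_21 = −[(-0.30)(0.65) − (-0.30)(-0.20)] = 0.2550
  C_22 = (0.70)(0.65) − (-0.30)(-0.25) = 0.3800
  C_23 = −[(0.70)(-0.20) − (-0.30)(-0.25)] = 0.2150
  C_31 = (-0.30)(0.00) − (-0.30)(0.75) = 0.2250
  C_32 = −[(0.70)(0.00) − (-0.30)(-0.25)] = 0.0750
  C_33 = (0.70)(0.75) − (-0.30)(-0.25) = 0.4500
det(I−A) = Σ_j (I−A)_1j·C_1j = (0.70)(0.4875) + (-0.30)(0.1625) + (-0.30)(0.2375) = 0.22125
adj(I−A) = Cᵀ =
  [ 0.4875   0.2550   0.2250]
  [ 0.1625   0.3800   0.0750]
  [ 0.2375   0.2150   0.4500]
(I − A)⁻¹ = adj(I−A) / det(I−A) ≈
  [   2.2034     1.1525     1.0169]
  [   0.7345     1.7175     0.3390]
  [   1.0734     0.9718     2.0339]
Δx = (I − A)⁻¹ Δd with Δd having +40 in the Plastics component and 0 elsewhere.
So Δx_3 = L_31 · (+40), where L_31 = adj(I−A)_31 / det(I−A) = 0.2375 / 0.22125.
Δx_3 = 0.2375 × (+40) / 0.22125 = 9.50 / 0.22125 ≈ 42.938.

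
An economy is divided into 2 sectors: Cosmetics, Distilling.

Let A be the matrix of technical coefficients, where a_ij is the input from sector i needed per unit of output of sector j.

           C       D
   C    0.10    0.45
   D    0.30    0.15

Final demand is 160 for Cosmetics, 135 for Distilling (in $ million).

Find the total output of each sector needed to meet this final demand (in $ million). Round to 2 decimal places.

x_C = 312.30, x_D = 269.05

I − A =
  [   0.90    -0.45]
  [  -0.30     0.85]
det(I−A) = (0.90)(0.85) − (-0.45)(-0.30) = 0.6300
adj(I−A) = [[0.85, 0.45], [0.30, 0.90]]
(I − A)⁻¹ = adj(I−A) / det(I−A) ≈
  [   1.3492     0.7143]
  [   0.4762     1.4286]
x = (I − A)⁻¹ d = adj(I−A)·d / det(I−A), with det(I−A) = 0.6300:
  x_C = (0.85·160 + 0.45·135) / 0.6300 = 196.75 / 0.6300 ≈ 312.30
  x_D = (0.30·160 + 0.90·135) / 0.6300 = 169.50 / 0.6300 ≈ 269.05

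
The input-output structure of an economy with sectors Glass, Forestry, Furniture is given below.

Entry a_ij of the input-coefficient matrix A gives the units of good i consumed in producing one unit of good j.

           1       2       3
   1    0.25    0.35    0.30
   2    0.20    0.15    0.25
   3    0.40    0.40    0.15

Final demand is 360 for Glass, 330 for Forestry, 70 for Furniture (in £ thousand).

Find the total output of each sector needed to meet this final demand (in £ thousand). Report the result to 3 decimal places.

I − A =
  [   0.75    -0.35    -0.30]
  [  -0.20     0.85    -0.25]
  [  -0.40    -0.40     0.85]
Cofactors of I−A, C_ij = (−1)^(i+j)·(minor ij) (rows/columns in the sector order above):
  C_11 = (0.85)(0.85) − (-0.25)(-0.40) = 0.6225
  C_12 = −[(-0.20)(0.85) − (-0.25)(-0.40)] = 0.2700
  C_13 = (-0.20)(-0.40) − (0.85)(-0.40) = 0.4200
  C_21 = −[(-0.35)(0.85) − (-0.30)(-0.40)] = 0.4175
  C_22 = (0.75)(0.85) − (-0.30)(-0.40) = 0.5175
  C_23 = −[(0.75)(-0.40) − (-0.35)(-0.40)] = 0.4400
  C_31 = (-0.35)(-0.25) − (-0.30)(0.85) = 0.3425
  C_32 = −[(0.75)(-0.25) − (-0.30)(-0.20)] = 0.2475
  C_33 = (0.75)(0.85) − (-0.35)(-0.20) = 0.5675
det(I−A) = Σ_j (I−A)_1j·C_1j = (0.75)(0.6225) + (-0.35)(0.2700) + (-0.30)(0.4200) = 0.246375
adj(I−A) = Cᵀ =
  [ 0.6225   0.4175   0.3425]
  [ 0.2700   0.5175   0.2475]
  [ 0.4200   0.4400   0.5675]
(I − A)⁻¹ = adj(I−A) / det(I−A) ≈
  [   2.5266     1.6946     1.3902]
  [   1.0959     2.1005     1.0046]
  [   1.7047     1.7859     2.3034]
x = (I − A)⁻¹ d = adj(I−A)·d / det(I−A), with det(I−A) = 0.246375:
  x_1 = (0.6225·360 + 0.4175·330 + 0.3425·70) / 0.246375 = 385.85 / 0.246375 ≈ 1566.109
  x_2 = (0.2700·360 + 0.5175·330 + 0.2475·70) / 0.246375 = 285.30 / 0.246375 ≈ 1157.991
  x_3 = (0.4200·360 + 0.4400·330 + 0.5675·70) / 0.246375 = 336.125 / 0.246375 ≈ 1364.282

x_1 = 1566.109, x_2 = 1157.991, x_3 = 1364.282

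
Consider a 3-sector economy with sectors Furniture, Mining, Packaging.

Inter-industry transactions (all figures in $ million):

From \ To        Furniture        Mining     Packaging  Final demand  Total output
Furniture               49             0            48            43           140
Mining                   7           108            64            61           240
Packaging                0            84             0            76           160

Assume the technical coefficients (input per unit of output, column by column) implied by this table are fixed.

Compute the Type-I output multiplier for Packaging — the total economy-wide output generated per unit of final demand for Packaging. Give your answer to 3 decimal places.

Technical coefficients a_ij = z_ij / X_j:
  a_FF = 49/140 = 0.35, a_MF = 7/140 = 0.05, a_PF = 0/140 = 0.00
  a_FM = 0/240 = 0.00, a_MM = 108/240 = 0.45, a_PM = 84/240 = 0.35
  a_FP = 48/160 = 0.30, a_MP = 64/160 = 0.40, a_PP = 0/160 = 0.00
I − A =
  [   0.65     0.00    -0.30]
  [  -0.05     0.55    -0.40]
  [   0.00    -0.35     1.00]
Cofactors of I−A, C_ij = (−1)^(i+j)·(minor ij) (rows/columns in the sector order above):
  C_11 = (0.55)(1.00) − (-0.40)(-0.35) = 0.4100
  C_12 = −[(-0.05)(1.00) − (-0.40)(0.00)] = 0.0500
  C_13 = (-0.05)(-0.35) − (0.55)(0.00) = 0.0175
  C_21 = −[(0.00)(1.00) − (-0.30)(-0.35)] = 0.1050
  C_22 = (0.65)(1.00) − (-0.30)(0.00) = 0.6500
  C_23 = −[(0.65)(-0.35) − (0.00)(0.00)] = 0.2275
  C_31 = (0.00)(-0.40) − (-0.30)(0.55) = 0.1650
  C_32 = −[(0.65)(-0.40) − (-0.30)(-0.05)] = 0.2750
  C_33 = (0.65)(0.55) − (0.00)(-0.05) = 0.3575
det(I−A) = Σ_j (I−A)_1j·C_1j = (0.65)(0.4100) + (0.00)(0.0500) + (-0.30)(0.0175) = 0.26125
adj(I−A) = Cᵀ =
  [ 0.4100   0.1050   0.1650]
  [ 0.0500   0.6500   0.2750]
  [ 0.0175   0.2275   0.3575]
(I − A)⁻¹ = adj(I−A) / det(I−A) ≈
  [   1.5694     0.4019     0.6316]
  [   0.1914     2.4880     1.0526]
  [   0.0670     0.8708     1.3684]
The output multiplier for sector j is the column-j sum of the Leontief inverse (I − A)⁻¹ = adj(I−A) / det(I−A).
Column P of adj(I−A): (0.1650, 0.2750, 0.3575); det(I−A) = 0.26125.
m_P = (0.1650 + 0.2750 + 0.3575) / 0.26125 = 0.7975 / 0.26125 ≈ 3.053.

m_P = 3.053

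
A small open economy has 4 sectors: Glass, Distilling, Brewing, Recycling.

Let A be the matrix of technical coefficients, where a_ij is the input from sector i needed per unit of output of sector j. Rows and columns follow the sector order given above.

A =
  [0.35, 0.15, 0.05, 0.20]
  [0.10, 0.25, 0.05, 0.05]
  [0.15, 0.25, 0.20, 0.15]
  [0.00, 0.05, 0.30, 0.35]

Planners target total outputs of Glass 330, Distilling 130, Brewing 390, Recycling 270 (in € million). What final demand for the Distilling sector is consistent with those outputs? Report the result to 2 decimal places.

d_D = 31.50

I − A =
  [   0.65    -0.15    -0.05    -0.20]
  [  -0.10     0.75    -0.05    -0.05]
  [  -0.15    -0.25     0.80    -0.15]
  [   0.00    -0.05    -0.30     0.65]
d = (I − A) x:
  d_G = (+0.65)·330 + (-0.15)·130 + (-0.05)·390 + (-0.20)·270 = 121.50
  d_D = (-0.10)·330 + (+0.75)·130 + (-0.05)·390 + (-0.05)·270 = 31.50
  d_B = (-0.15)·330 + (-0.25)·130 + (+0.80)·390 + (-0.15)·270 = 189.50
  d_R = (+0.00)·330 + (-0.05)·130 + (-0.30)·390 + (+0.65)·270 = 52.00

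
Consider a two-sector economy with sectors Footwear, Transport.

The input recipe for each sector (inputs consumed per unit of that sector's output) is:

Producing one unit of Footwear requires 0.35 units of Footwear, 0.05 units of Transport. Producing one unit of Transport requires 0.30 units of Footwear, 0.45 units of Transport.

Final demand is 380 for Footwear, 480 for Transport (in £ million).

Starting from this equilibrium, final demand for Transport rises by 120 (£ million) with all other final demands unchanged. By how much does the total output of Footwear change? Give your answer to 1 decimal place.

Δx_1 = 105.1

I − A =
  [   0.65    -0.30]
  [  -0.05     0.55]
det(I−A) = (0.65)(0.55) − (-0.30)(-0.05) = 0.3425
adj(I−A) = [[0.55, 0.30], [0.05, 0.65]]
(I − A)⁻¹ = adj(I−A) / det(I−A) ≈
  [   1.6058     0.8759]
  [   0.1460     1.8978]
Δx = (I − A)⁻¹ Δd with Δd having +120 in the Transport component and 0 elsewhere.
So Δx_1 = L_12 · (+120), where L_12 = adj(I−A)_12 / det(I−A) = 0.30 / 0.3425.
Δx_1 = 0.30 × (+120) / 0.3425 = 36.00 / 0.3425 ≈ 105.1.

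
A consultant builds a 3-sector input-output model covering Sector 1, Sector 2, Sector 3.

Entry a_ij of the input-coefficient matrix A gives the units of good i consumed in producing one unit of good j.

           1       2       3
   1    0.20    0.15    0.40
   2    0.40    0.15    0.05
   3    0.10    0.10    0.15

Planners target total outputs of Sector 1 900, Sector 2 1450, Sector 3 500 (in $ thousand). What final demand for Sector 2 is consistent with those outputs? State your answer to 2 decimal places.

d_2 = 847.50

I − A =
  [   0.80    -0.15    -0.40]
  [  -0.40     0.85    -0.05]
  [  -0.10    -0.10     0.85]
d = (I − A) x:
  d_1 = (+0.80)·900 + (-0.15)·1450 + (-0.40)·500 = 302.50
  d_2 = (-0.40)·900 + (+0.85)·1450 + (-0.05)·500 = 847.50
  d_3 = (-0.10)·900 + (-0.10)·1450 + (+0.85)·500 = 190.00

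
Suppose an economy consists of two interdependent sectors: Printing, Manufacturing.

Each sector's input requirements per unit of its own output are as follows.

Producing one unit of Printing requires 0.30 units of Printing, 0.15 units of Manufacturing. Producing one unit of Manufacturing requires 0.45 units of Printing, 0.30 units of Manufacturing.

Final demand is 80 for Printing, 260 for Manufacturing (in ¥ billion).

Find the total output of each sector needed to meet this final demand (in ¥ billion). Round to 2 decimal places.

I − A =
  [   0.70    -0.45]
  [  -0.15     0.70]
det(I−A) = (0.70)(0.70) − (-0.45)(-0.15) = 0.4225
adj(I−A) = [[0.70, 0.45], [0.15, 0.70]]
(I − A)⁻¹ = adj(I−A) / det(I−A) ≈
  [   1.6568     1.0651]
  [   0.3550     1.6568]
x = (I − A)⁻¹ d = adj(I−A)·d / det(I−A), with det(I−A) = 0.4225:
  x_P = (0.70·80 + 0.45·260) / 0.4225 = 173.00 / 0.4225 ≈ 409.47
  x_M = (0.15·80 + 0.70·260) / 0.4225 = 194.00 / 0.4225 ≈ 459.17

x_P = 409.47, x_M = 459.17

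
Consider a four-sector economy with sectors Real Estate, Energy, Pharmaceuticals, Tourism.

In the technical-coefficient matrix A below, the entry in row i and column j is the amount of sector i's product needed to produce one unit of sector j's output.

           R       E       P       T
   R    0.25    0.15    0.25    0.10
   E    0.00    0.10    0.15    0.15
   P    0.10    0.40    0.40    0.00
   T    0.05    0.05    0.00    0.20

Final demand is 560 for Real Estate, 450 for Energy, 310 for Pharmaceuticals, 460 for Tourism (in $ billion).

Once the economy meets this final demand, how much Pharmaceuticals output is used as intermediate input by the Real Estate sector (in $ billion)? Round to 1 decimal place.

z_PR = 145.0

I − A =
  [   0.75    -0.15    -0.25    -0.10]
  [   0.00     0.90    -0.15    -0.15]
  [  -0.10    -0.40     0.60     0.00]
  [  -0.05    -0.05     0.00     0.80]
Compute the cofactors C_ij = (−1)^(i+j)·(3×3 minor ij) of I−A; the adjugate is their transpose:
adj(I−A) = Cᵀ =
  [ 0.379500   0.155000   0.196875   0.076500]
  [ 0.016500   0.337000   0.091125   0.065250]
  [ 0.074250   0.250500   0.528750   0.056250]
  [ 0.024750   0.030750   0.018000   0.335250]
det(I−A) = Σ_j (I−A)_1j·C_1j = (0.75)(0.379500) + (-0.15)(0.016500) + (-0.25)(0.074250) + (-0.10)(0.024750) = 0.2611125
(I − A)⁻¹ = adj(I−A) / det(I−A) ≈
  [   1.4534     0.5936     0.7540     0.2930]
  [   0.0632     1.2906     0.3490     0.2499]
  [   0.2844     0.9594     2.0250     0.2154]
  [   0.0948     0.1178     0.0689     1.2839]
First solve x = (I − A)⁻¹ d = adj(I−A)·d / det(I−A); in particular x_R = (0.379500·560 + 0.155000·450 + 0.196875·310 + 0.076500·460) / 0.2611125 = 378.49125 / 0.2611125 ≈ 1449.533.
Intermediate flow from P to R: z_PR = a_PR · x_R = 0.10 × 378.49125 / 0.2611125 = 37.849125 / 0.2611125 ≈ 145.0.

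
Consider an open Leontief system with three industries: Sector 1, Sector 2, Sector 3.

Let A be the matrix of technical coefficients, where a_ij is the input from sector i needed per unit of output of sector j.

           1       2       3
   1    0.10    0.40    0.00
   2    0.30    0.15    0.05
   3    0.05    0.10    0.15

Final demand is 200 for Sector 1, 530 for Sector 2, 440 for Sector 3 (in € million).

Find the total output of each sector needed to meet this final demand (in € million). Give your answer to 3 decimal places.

x_1 = 612.621, x_2 = 878.397, x_3 = 657.024

I − A =
  [   0.90    -0.40     0.00]
  [  -0.30     0.85    -0.05]
  [  -0.05    -0.10     0.85]
Cofactors of I−A, C_ij = (−1)^(i+j)·(minor ij) (rows/columns in the sector order above):
  C_11 = (0.85)(0.85) − (-0.05)(-0.10) = 0.7175
  C_12 = −[(-0.30)(0.85) − (-0.05)(-0.05)] = 0.2575
  C_13 = (-0.30)(-0.10) − (0.85)(-0.05) = 0.0725
  C_21 = −[(-0.40)(0.85) − (0.00)(-0.10)] = 0.3400
  C_22 = (0.90)(0.85) − (0.00)(-0.05) = 0.7650
  C_23 = −[(0.90)(-0.10) − (-0.40)(-0.05)] = 0.1100
  C_31 = (-0.40)(-0.05) − (0.00)(0.85) = 0.0200
  C_32 = −[(0.90)(-0.05) − (0.00)(-0.30)] = 0.0450
  C_33 = (0.90)(0.85) − (-0.40)(-0.30) = 0.6450
det(I−A) = Σ_j (I−A)_1j·C_1j = (0.90)(0.7175) + (-0.40)(0.2575) + (0.00)(0.0725) = 0.54275
adj(I−A) = Cᵀ =
  [ 0.7175   0.3400   0.0200]
  [ 0.2575   0.7650   0.0450]
  [ 0.0725   0.1100   0.6450]
(I − A)⁻¹ = adj(I−A) / det(I−A) ≈
  [   1.3220     0.6264     0.0368]
  [   0.4744     1.4095     0.0829]
  [   0.1336     0.2027     1.1884]
x = (I − A)⁻¹ d = adj(I−A)·d / det(I−A), with det(I−A) = 0.54275:
  x_1 = (0.7175·200 + 0.3400·530 + 0.0200·440) / 0.54275 = 332.50 / 0.54275 ≈ 612.621
  x_2 = (0.2575·200 + 0.7650·530 + 0.0450·440) / 0.54275 = 476.75 / 0.54275 ≈ 878.397
  x_3 = (0.0725·200 + 0.1100·530 + 0.6450·440) / 0.54275 = 356.60 / 0.54275 ≈ 657.024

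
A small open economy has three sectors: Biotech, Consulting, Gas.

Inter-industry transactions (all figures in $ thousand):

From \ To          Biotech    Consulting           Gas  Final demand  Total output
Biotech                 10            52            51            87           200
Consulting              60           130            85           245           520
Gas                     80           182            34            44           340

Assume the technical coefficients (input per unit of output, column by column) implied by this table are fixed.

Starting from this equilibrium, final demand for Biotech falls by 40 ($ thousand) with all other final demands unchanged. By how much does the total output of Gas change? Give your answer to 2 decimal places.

Technical coefficients a_ij = z_ij / X_j:
  a_BB = 10/200 = 0.05, a_CB = 60/200 = 0.30, a_GB = 80/200 = 0.40
  a_BC = 52/520 = 0.10, a_CC = 130/520 = 0.25, a_GC = 182/520 = 0.35
  a_BG = 51/340 = 0.15, a_CG = 85/340 = 0.25, a_GG = 34/340 = 0.10
I − A =
  [   0.95    -0.10    -0.15]
  [  -0.30     0.75    -0.25]
  [  -0.40    -0.35     0.90]
Cofactors of I−A, C_ij = (−1)^(i+j)·(minor ij) (rows/columns in the sector order above):
  C_11 = (0.75)(0.90) − (-0.25)(-0.35) = 0.5875
  C_12 = −[(-0.30)(0.90) − (-0.25)(-0.40)] = 0.3700
  C_13 = (-0.30)(-0.35) − (0.75)(-0.40) = 0.4050
  C_21 = −[(-0.10)(0.90) − (-0.15)(-0.35)] = 0.1425
  C_22 = (0.95)(0.90) − (-0.15)(-0.40) = 0.7950
  C_23 = −[(0.95)(-0.35) − (-0.10)(-0.40)] = 0.3725
  C_31 = (-0.10)(-0.25) − (-0.15)(0.75) = 0.1375
  C_32 = −[(0.95)(-0.25) − (-0.15)(-0.30)] = 0.2825
  C_33 = (0.95)(0.75) − (-0.10)(-0.30) = 0.6825
det(I−A) = Σ_j (I−A)_1j·C_1j = (0.95)(0.5875) + (-0.10)(0.3700) + (-0.15)(0.4050) = 0.460375
adj(I−A) = Cᵀ =
  [ 0.5875   0.1425   0.1375]
  [ 0.3700   0.7950   0.2825]
  [ 0.4050   0.3725   0.6825]
(I − A)⁻¹ = adj(I−A) / det(I−A) ≈
  [   1.2761     0.3095     0.2987]
  [   0.8037     1.7269     0.6136]
  [   0.8797     0.8091     1.4825]
Δx = (I − A)⁻¹ Δd with Δd having -40 in the Biotech component and 0 elsewhere.
So Δx_G = L_GB · (-40), where L_GB = adj(I−A)_GB / det(I−A) = 0.4050 / 0.460375.
Δx_G = 0.4050 × (-40) / 0.460375 = -16.20 / 0.460375 ≈ -35.19.

Δx_G = -35.19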